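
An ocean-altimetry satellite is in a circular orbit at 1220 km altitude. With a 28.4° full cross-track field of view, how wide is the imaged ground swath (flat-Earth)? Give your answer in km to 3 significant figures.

617 km

Half-angle = 28.4°/2 = 14.2°.
Swath width ≈ 2h·tan(θ/2) = 2 × 1220 × tan(14.2°) = 617.4 km.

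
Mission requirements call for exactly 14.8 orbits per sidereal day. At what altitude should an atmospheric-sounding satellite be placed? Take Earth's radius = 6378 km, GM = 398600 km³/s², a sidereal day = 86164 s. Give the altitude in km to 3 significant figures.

Required period T = 86164 / 14.8 = 5821.9 s.
From T = 2π√(a³/μ): a = (μ T²/4π²)^(1/3) = (398600 × 5821.9² / 4π²)^(1/3) = 6995 km.
Altitude h = a − R = 6995 − 6378 = 617 km.

617 km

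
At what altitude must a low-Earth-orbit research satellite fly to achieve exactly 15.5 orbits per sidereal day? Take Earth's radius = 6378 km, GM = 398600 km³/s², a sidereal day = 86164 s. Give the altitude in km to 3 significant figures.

Required period T = 86164 / 15.5 = 5559.0 s.
From T = 2π√(a³/μ): a = (μ T²/4π²)^(1/3) = (398600 × 5559.0² / 4π²)^(1/3) = 6782 km.
Altitude h = a − R = 6782 − 6378 = 404 km.

404 km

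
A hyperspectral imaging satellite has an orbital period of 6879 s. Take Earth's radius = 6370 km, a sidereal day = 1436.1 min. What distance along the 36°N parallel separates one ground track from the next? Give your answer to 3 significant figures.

Node shift per orbit = (6879.0/86166) × 360° = 28.74°.
Equatorial spacing = 28.74 × 111.2 km/° = 3195 km.
At 36° latitude, spacing = 3195 × cos(36°) = 2585 km.

2590 km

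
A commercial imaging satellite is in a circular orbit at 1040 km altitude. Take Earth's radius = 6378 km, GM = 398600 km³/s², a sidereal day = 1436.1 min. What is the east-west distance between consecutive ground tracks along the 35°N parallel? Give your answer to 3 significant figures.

2420 km

Semi-major axis a = 6378 + 1040 = 7418 km. Period T = 2π√(a³/μ) = 2π√(7418³/398600) = 6358.3 s = 105.97 min.
Node shift per orbit = (6358.3/86166) × 360° = 26.56°.
Equatorial spacing = 26.56 × 111.3 km/° = 2957 km.
At 35° latitude, spacing = 2957 × cos(35°) = 2422 km.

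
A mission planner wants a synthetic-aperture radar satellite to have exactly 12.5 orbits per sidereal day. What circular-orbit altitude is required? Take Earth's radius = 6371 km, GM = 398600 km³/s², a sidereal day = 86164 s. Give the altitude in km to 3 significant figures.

1460 km

Required period T = 86164 / 12.5 = 6893.1 s.
From T = 2π√(a³/μ): a = (μ T²/4π²)^(1/3) = (398600 × 6893.1² / 4π²)^(1/3) = 7828 km.
Altitude h = a − R = 7828 − 6371 = 1457 km.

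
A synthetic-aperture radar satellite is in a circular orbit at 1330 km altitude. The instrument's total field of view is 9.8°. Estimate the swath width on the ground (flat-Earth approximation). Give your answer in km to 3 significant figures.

Half-angle = 9.8°/2 = 4.9°.
Swath width ≈ 2h·tan(θ/2) = 2 × 1330 × tan(4.9°) = 228.0 km.

228 km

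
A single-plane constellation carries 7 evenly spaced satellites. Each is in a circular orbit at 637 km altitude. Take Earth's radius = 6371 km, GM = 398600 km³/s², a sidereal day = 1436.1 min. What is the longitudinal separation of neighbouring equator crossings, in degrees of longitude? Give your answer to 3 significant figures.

3.48°

Semi-major axis a = 6371 + 637 = 7008 km. Period T = 2π√(a³/μ) = 2π√(7008³/398600) = 5838.5 s = 97.31 min.
Single-satellite node shift = (5838.5/86166) × 360° = 24.39°.
With 7 satellites evenly phased, successive equator crossings are 24.39/7 = 3.485° apart.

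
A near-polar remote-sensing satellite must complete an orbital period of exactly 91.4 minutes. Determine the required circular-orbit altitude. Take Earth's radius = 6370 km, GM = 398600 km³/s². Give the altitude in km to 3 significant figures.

351 km

T = 91.4 min = 5484.0 s.
From T = 2π√(a³/μ): a = (μ T²/4π²)^(1/3) = (398600 × 5484.0² / 4π²)^(1/3) = 6721 km.
Altitude h = a − R = 6721 − 6370 = 351 km.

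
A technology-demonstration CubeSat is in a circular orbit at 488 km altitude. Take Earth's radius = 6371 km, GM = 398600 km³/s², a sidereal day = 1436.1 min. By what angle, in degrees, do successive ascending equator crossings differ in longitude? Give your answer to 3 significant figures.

Semi-major axis a = 6371 + 488 = 6859 km. Period T = 2π√(a³/μ) = 2π√(6859³/398600) = 5653.3 s = 94.22 min.
During one orbit Earth rotates (5653.3 / 86166) × 360° = 23.62°.

23.6°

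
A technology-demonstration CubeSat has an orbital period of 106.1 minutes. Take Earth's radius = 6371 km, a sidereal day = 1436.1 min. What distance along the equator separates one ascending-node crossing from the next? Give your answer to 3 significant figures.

T = 106.1 min = 6366.0 s.
During one orbit Earth rotates (6366.0 / 86166) × 360° = 26.60°.
At the equator that is 26.60° × (2π·6371/360) km/° = 26.60 × 111.2 = 2957 km.

2960 km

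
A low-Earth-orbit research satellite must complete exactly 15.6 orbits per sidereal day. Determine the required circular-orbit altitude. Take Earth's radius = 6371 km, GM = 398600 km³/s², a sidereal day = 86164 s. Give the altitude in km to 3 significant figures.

Required period T = 86164 / 15.6 = 5523.3 s.
From T = 2π√(a³/μ): a = (μ T²/4π²)^(1/3) = (398600 × 5523.3² / 4π²)^(1/3) = 6753 km.
Altitude h = a − R = 6753 − 6371 = 382 km.

382 km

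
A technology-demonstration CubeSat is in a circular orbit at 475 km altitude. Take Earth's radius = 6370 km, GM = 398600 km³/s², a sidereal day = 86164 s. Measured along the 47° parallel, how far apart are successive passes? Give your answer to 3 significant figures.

Semi-major axis a = 6370 + 475 = 6845 km. Period T = 2π√(a³/μ) = 2π√(6845³/398600) = 5636.0 s = 93.93 min.
Node shift per orbit = (5636.0/86164) × 360° = 23.55°.
Equatorial spacing = 23.55 × 111.2 km/° = 2618 km.
At 47° latitude, spacing = 2618 × cos(47°) = 1785 km.

1790 km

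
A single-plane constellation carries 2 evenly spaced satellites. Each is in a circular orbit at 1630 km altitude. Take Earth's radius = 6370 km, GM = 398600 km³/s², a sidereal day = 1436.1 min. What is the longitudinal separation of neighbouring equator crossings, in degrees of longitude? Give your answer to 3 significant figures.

14.9°

Semi-major axis a = 6370 + 1630 = 8000 km. Period T = 2π√(a³/μ) = 2π√(8000³/398600) = 7121.1 s = 118.68 min.
Single-satellite node shift = (7121.1/86166) × 360° = 29.75°.
With 2 satellites evenly phased, successive equator crossings are 29.75/2 = 14.876° apart.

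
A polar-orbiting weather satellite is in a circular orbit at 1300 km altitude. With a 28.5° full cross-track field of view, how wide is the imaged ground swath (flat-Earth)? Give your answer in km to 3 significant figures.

Half-angle = 28.5°/2 = 14.25°.
Swath width ≈ 2h·tan(θ/2) = 2 × 1300 × tan(14.25°) = 660.3 km.

660 km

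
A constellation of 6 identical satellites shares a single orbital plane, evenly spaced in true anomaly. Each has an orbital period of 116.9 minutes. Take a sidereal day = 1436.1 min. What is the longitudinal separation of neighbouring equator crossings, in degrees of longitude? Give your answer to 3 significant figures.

T = 116.9 min = 7014.0 s.
Single-satellite node shift = (7014.0/86166) × 360° = 29.30°.
With 6 satellites evenly phased, successive equator crossings are 29.30/6 = 4.884° apart.

4.88°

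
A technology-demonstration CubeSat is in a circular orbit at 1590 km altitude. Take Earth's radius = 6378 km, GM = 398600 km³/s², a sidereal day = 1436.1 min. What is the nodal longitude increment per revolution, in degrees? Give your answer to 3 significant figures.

29.6°

Semi-major axis a = 6378 + 1590 = 7968 km. Period T = 2π√(a³/μ) = 2π√(7968³/398600) = 7078.4 s = 117.97 min.
During one orbit Earth rotates (7078.4 / 86166) × 360° = 29.57°.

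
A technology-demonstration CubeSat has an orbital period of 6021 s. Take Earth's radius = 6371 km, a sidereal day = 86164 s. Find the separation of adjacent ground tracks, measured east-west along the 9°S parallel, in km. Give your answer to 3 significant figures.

2760 km

Node shift per orbit = (6021.0/86164) × 360° = 25.16°.
Equatorial spacing = 25.16 × 111.2 km/° = 2797 km.
At 9° latitude, spacing = 2797 × cos(9°) = 2763 km.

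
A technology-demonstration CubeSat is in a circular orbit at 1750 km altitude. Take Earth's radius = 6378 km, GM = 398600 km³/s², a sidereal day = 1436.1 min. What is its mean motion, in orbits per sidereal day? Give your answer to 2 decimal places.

Semi-major axis a = 6378 + 1750 = 8128 km. Period T = 2π√(a³/μ) = 2π√(8128³/398600) = 7292.7 s = 121.54 min.
Orbits per sidereal day = 86166 / 7292.7 = 11.815.

11.82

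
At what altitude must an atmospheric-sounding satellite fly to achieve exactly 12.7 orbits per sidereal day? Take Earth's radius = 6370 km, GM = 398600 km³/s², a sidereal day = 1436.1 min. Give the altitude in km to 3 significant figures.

Required period T = 86166 / 12.7 = 6784.7 s.
From T = 2π√(a³/μ): a = (μ T²/4π²)^(1/3) = (398600 × 6784.7² / 4π²)^(1/3) = 7746 km.
Altitude h = a − R = 7746 − 6370 = 1376 km.

1380 km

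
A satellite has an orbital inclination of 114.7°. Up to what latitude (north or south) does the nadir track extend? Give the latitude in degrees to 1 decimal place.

Retrograde orbit: the ground track reaches ±(180° − i) = ±(180 − 114.7) = ±65.3°.

65.3°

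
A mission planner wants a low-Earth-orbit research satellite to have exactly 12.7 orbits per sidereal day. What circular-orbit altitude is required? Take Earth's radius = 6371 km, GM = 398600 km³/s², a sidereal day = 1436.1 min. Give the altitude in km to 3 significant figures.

Required period T = 86166 / 12.7 = 6784.7 s.
From T = 2π√(a³/μ): a = (μ T²/4π²)^(1/3) = (398600 × 6784.7² / 4π²)^(1/3) = 7746 km.
Altitude h = a − R = 7746 − 6371 = 1375 km.

1380 km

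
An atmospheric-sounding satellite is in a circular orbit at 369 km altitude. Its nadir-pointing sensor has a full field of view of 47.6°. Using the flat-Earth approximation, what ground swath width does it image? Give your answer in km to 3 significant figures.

325 km

Half-angle = 47.6°/2 = 23.8°.
Swath width ≈ 2h·tan(θ/2) = 2 × 369 × tan(23.8°) = 325.5 km.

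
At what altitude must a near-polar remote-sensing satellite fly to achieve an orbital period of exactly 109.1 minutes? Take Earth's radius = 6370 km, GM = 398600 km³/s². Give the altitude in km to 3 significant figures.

T = 109.1 min = 6546.0 s.
From T = 2π√(a³/μ): a = (μ T²/4π²)^(1/3) = (398600 × 6546.0² / 4π²)^(1/3) = 7563 km.
Altitude h = a − R = 7563 − 6370 = 1193 km.

1190 km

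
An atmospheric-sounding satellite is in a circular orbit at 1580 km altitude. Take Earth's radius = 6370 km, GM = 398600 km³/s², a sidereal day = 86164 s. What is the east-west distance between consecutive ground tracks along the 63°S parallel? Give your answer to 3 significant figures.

1490 km

Semi-major axis a = 6370 + 1580 = 7950 km. Period T = 2π√(a³/μ) = 2π√(7950³/398600) = 7054.4 s = 117.57 min.
Node shift per orbit = (7054.4/86164) × 360° = 29.47°.
Equatorial spacing = 29.47 × 111.2 km/° = 3277 km.
At 63° latitude, spacing = 3277 × cos(63°) = 1488 km.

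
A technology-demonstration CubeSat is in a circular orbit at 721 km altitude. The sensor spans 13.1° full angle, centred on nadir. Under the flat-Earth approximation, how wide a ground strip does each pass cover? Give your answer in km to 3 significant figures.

166 km

Half-angle = 13.1°/2 = 6.55°.
Swath width ≈ 2h·tan(θ/2) = 2 × 721 × tan(6.55°) = 165.6 km.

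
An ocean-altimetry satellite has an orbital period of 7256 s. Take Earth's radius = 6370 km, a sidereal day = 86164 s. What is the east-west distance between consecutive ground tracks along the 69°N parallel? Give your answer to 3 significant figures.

Node shift per orbit = (7256.0/86164) × 360° = 30.32°.
Equatorial spacing = 30.32 × 111.2 km/° = 3370 km.
At 69° latitude, spacing = 3370 × cos(69°) = 1208 km.

1210 km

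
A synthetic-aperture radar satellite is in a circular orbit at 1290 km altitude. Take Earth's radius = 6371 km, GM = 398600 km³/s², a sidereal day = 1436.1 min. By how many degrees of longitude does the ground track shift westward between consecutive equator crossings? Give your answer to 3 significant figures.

Semi-major axis a = 6371 + 1290 = 7661 km. Period T = 2π√(a³/μ) = 2π√(7661³/398600) = 6673.3 s = 111.22 min.
During one orbit Earth rotates (6673.3 / 86166) × 360° = 27.88°.

27.9°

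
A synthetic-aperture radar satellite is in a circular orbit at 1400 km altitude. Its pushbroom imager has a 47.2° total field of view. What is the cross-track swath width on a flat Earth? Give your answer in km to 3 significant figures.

Half-angle = 47.2°/2 = 23.6°.
Swath width ≈ 2h·tan(θ/2) = 2 × 1400 × tan(23.6°) = 1223.3 km.

1220 km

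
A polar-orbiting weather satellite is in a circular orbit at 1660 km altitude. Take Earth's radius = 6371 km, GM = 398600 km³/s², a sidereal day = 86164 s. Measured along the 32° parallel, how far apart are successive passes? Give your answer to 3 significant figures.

Semi-major axis a = 6371 + 1660 = 8031 km. Period T = 2π√(a³/μ) = 2π√(8031³/398600) = 7162.5 s = 119.38 min.
Node shift per orbit = (7162.5/86164) × 360° = 29.93°.
Equatorial spacing = 29.93 × 111.2 km/° = 3328 km.
At 32° latitude, spacing = 3328 × cos(32°) = 2822 km.

2820 km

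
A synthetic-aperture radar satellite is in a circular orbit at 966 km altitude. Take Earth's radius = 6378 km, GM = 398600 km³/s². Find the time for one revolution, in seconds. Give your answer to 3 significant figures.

Semi-major axis a = 6378 + 966 = 7344 km. Period T = 2π√(a³/μ) = 2π√(7344³/398600) = 6263.4 s = 104.39 min.

6260 seconds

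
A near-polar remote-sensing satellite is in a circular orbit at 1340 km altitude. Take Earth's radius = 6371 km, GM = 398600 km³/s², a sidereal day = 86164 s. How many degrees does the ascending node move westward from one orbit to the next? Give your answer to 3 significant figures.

Semi-major axis a = 6371 + 1340 = 7711 km. Period T = 2π√(a³/μ) = 2π√(7711³/398600) = 6738.7 s = 112.31 min.
During one orbit Earth rotates (6738.7 / 86164) × 360° = 28.15°.

28.2°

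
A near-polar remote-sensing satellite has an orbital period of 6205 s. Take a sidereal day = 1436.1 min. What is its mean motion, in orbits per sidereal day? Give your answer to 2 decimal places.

13.89

Orbits per sidereal day = 86166 / 6205.0 = 13.887.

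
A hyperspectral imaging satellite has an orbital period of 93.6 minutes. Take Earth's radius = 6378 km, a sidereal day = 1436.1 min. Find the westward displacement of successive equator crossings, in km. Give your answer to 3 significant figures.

2610 km

T = 93.6 min = 5616.0 s.
During one orbit Earth rotates (5616.0 / 86166) × 360° = 23.46°.
At the equator that is 23.46° × (2π·6378/360) km/° = 23.46 × 111.3 = 2612 km.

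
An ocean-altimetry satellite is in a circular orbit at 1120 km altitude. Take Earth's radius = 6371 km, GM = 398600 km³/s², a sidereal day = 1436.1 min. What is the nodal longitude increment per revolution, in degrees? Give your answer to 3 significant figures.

Semi-major axis a = 6371 + 1120 = 7491 km. Period T = 2π√(a³/μ) = 2π√(7491³/398600) = 6452.4 s = 107.54 min.
During one orbit Earth rotates (6452.4 / 86166) × 360° = 26.96°.

27.0°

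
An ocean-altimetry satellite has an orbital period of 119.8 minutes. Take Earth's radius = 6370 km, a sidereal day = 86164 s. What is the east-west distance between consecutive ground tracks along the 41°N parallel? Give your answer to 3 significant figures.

2520 km

T = 119.8 min = 7188.0 s.
Node shift per orbit = (7188.0/86164) × 360° = 30.03°.
Equatorial spacing = 30.03 × 111.2 km/° = 3339 km.
At 41° latitude, spacing = 3339 × cos(41°) = 2520 km.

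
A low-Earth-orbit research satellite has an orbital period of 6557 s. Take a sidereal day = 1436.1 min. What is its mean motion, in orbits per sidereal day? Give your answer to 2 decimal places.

Orbits per sidereal day = 86166 / 6557.0 = 13.141.

13.14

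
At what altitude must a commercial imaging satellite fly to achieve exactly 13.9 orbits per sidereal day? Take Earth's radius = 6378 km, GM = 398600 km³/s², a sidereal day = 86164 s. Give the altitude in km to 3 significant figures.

915 km

Required period T = 86164 / 13.9 = 6198.8 s.
From T = 2π√(a³/μ): a = (μ T²/4π²)^(1/3) = (398600 × 6198.8² / 4π²)^(1/3) = 7293 km.
Altitude h = a − R = 7293 − 6378 = 915 km.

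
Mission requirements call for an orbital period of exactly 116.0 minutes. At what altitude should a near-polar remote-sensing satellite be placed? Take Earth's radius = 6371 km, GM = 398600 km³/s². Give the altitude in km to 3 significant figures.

1510 km

T = 116.0 min = 6960.0 s.
From T = 2π√(a³/μ): a = (μ T²/4π²)^(1/3) = (398600 × 6960.0² / 4π²)^(1/3) = 7879 km.
Altitude h = a − R = 7879 − 6371 = 1508 km.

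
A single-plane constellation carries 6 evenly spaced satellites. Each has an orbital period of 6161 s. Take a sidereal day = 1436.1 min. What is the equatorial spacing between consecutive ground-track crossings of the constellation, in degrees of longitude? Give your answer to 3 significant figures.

Single-satellite node shift = (6161.0/86166) × 360° = 25.74°.
With 6 satellites evenly phased, successive equator crossings are 25.74/6 = 4.290° apart.

4.29°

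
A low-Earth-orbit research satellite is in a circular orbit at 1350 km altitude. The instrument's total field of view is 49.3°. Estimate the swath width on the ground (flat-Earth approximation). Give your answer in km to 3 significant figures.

1240 km

Half-angle = 49.3°/2 = 24.65°.
Swath width ≈ 2h·tan(θ/2) = 2 × 1350 × tan(24.65°) = 1239.0 km.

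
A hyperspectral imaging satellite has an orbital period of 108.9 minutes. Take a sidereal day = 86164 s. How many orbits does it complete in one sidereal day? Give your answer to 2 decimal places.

T = 108.9 min = 6534.0 s.
Orbits per sidereal day = 86164 / 6534.0 = 13.187.

13.19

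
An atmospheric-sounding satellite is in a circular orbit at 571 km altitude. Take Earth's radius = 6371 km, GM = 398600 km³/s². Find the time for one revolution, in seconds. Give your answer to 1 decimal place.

5756.2 seconds

Semi-major axis a = 6371 + 571 = 6942 km. Period T = 2π√(a³/μ) = 2π√(6942³/398600) = 5756.2 s = 95.94 min.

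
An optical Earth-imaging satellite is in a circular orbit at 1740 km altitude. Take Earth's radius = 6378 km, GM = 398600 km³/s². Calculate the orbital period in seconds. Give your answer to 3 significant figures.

Semi-major axis a = 6378 + 1740 = 8118 km. Period T = 2π√(a³/μ) = 2π√(8118³/398600) = 7279.2 s = 121.32 min.

7280 seconds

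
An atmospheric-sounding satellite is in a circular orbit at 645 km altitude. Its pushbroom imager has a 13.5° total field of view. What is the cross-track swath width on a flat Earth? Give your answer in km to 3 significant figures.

153 km

Half-angle = 13.5°/2 = 6.75°.
Swath width ≈ 2h·tan(θ/2) = 2 × 645 × tan(6.75°) = 152.7 km.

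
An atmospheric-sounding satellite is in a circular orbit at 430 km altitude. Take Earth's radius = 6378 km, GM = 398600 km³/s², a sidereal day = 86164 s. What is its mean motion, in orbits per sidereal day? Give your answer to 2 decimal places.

15.41

Semi-major axis a = 6378 + 430 = 6808 km. Period T = 2π√(a³/μ) = 2π√(6808³/398600) = 5590.4 s = 93.17 min.
Orbits per sidereal day = 86164 / 5590.4 = 15.413.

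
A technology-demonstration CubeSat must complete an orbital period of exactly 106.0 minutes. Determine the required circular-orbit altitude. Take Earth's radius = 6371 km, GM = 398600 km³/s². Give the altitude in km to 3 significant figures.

1050 km

T = 106.0 min = 6360.0 s.
From T = 2π√(a³/μ): a = (μ T²/4π²)^(1/3) = (398600 × 6360.0² / 4π²)^(1/3) = 7419 km.
Altitude h = a − R = 7419 − 6371 = 1048 km.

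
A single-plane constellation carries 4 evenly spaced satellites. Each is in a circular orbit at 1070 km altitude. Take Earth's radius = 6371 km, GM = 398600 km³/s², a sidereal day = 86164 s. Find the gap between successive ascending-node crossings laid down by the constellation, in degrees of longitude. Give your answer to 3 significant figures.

6.67°

Semi-major axis a = 6371 + 1070 = 7441 km. Period T = 2π√(a³/μ) = 2π√(7441³/398600) = 6387.9 s = 106.47 min.
Single-satellite node shift = (6387.9/86164) × 360° = 26.69°.
With 4 satellites evenly phased, successive equator crossings are 26.69/4 = 6.672° apart.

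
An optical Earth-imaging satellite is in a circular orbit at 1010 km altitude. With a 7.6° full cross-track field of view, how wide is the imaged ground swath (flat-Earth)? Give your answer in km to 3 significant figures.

134 km

Half-angle = 7.6°/2 = 3.8°.
Swath width ≈ 2h·tan(θ/2) = 2 × 1010 × tan(3.8°) = 134.2 km.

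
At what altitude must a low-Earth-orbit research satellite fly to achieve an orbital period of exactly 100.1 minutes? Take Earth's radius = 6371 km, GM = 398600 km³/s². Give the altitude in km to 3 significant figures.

770 km

T = 100.1 min = 6006.0 s.
From T = 2π√(a³/μ): a = (μ T²/4π²)^(1/3) = (398600 × 6006.0² / 4π²)^(1/3) = 7141 km.
Altitude h = a − R = 7141 − 6371 = 770 km.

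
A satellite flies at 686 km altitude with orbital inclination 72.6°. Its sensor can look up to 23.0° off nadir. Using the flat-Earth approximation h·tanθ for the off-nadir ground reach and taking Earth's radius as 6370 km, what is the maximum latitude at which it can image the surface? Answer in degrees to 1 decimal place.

For a prograde orbit the ground track reaches latitude ±i = ±72.6°.
Sensor half-swath on the ground ≈ 686·tan(23.0°) = 291 km = 2.62° of latitude.
Maximum observable latitude ≈ 72.6 + 2.62 = 75.2°.

75.2°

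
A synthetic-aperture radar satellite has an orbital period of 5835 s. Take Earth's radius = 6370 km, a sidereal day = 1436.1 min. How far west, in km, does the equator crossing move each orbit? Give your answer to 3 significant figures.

During one orbit Earth rotates (5835.0 / 86166) × 360° = 24.38°.
At the equator that is 24.38° × (2π·6370/360) km/° = 24.38 × 111.2 = 2710 km.

2710 km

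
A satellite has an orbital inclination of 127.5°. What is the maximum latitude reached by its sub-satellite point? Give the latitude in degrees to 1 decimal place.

52.5°

Retrograde orbit: the ground track reaches ±(180° − i) = ±(180 − 127.5) = ±52.5°.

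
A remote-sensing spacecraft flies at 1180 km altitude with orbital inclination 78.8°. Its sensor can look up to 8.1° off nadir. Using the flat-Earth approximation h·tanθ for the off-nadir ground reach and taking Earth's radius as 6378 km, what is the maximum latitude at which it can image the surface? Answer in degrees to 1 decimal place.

80.3°

For a prograde orbit the ground track reaches latitude ±i = ±78.8°.
Sensor half-swath on the ground ≈ 1180·tan(8.1°) = 168 km = 1.51° of latitude.
Maximum observable latitude ≈ 78.8 + 1.51 = 80.3°.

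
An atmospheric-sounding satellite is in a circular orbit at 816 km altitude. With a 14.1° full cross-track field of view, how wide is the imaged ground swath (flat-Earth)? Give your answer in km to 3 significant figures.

202 km

Half-angle = 14.1°/2 = 7.05°.
Swath width ≈ 2h·tan(θ/2) = 2 × 816 × tan(7.05°) = 201.8 km.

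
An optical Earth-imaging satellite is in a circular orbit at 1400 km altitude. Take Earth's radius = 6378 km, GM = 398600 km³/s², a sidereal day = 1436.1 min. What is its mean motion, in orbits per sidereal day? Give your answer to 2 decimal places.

12.62

Semi-major axis a = 6378 + 1400 = 7778 km. Period T = 2π√(a³/μ) = 2π√(7778³/398600) = 6826.7 s = 113.78 min.
Orbits per sidereal day = 86166 / 6826.7 = 12.622.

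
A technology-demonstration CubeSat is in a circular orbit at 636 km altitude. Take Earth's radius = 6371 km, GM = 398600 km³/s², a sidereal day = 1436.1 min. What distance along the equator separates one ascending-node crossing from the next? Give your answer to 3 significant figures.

Semi-major axis a = 6371 + 636 = 7007 km. Period T = 2π√(a³/μ) = 2π√(7007³/398600) = 5837.3 s = 97.29 min.
During one orbit Earth rotates (5837.3 / 86166) × 360° = 24.39°.
At the equator that is 24.39° × (2π·6371/360) km/° = 24.39 × 111.2 = 2712 km.

2710 km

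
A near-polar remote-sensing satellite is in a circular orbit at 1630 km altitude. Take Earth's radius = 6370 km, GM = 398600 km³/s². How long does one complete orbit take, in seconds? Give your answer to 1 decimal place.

7121.1 seconds

Semi-major axis a = 6370 + 1630 = 8000 km. Period T = 2π√(a³/μ) = 2π√(8000³/398600) = 7121.1 s = 118.68 min.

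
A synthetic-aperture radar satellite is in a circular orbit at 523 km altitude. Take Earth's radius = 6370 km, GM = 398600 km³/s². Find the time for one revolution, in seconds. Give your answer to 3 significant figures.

Semi-major axis a = 6370 + 523 = 6893 km. Period T = 2π√(a³/μ) = 2π√(6893³/398600) = 5695.4 s = 94.92 min.

5700 seconds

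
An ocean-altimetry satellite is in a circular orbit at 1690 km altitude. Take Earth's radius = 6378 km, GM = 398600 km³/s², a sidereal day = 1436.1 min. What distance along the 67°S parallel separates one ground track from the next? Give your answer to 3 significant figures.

1310 km

Semi-major axis a = 6378 + 1690 = 8068 km. Period T = 2π√(a³/μ) = 2π√(8068³/398600) = 7212.1 s = 120.20 min.
Node shift per orbit = (7212.1/86166) × 360° = 30.13°.
Equatorial spacing = 30.13 × 111.3 km/° = 3354 km.
At 67° latitude, spacing = 3354 × cos(67°) = 1311 km.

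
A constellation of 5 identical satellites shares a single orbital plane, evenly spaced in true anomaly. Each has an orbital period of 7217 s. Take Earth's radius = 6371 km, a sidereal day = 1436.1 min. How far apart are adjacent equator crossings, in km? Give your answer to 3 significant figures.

Single-satellite node shift = (7217.0/86166) × 360° = 30.15°.
With 5 satellites evenly phased, successive equator crossings are 30.15/5 = 6.030° apart.
That is 6.030 × 111.2 = 671 km at the equator.

671 km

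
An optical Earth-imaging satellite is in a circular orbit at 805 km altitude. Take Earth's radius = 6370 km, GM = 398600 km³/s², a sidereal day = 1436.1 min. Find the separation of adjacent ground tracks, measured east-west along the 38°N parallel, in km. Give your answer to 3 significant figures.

Semi-major axis a = 6370 + 805 = 7175 km. Period T = 2π√(a³/μ) = 2π√(7175³/398600) = 6048.4 s = 100.81 min.
Node shift per orbit = (6048.4/86166) × 360° = 25.27°.
Equatorial spacing = 25.27 × 111.2 km/° = 2809 km.
At 38° latitude, spacing = 2809 × cos(38°) = 2214 km.

2210 km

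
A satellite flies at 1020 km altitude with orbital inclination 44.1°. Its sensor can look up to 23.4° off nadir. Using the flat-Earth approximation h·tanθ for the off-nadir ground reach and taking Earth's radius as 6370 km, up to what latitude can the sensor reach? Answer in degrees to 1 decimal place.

For a prograde orbit the ground track reaches latitude ±i = ±44.1°.
Sensor half-swath on the ground ≈ 1020·tan(23.4°) = 441 km = 3.97° of latitude.
Maximum observable latitude ≈ 44.1 + 3.97 = 48.1°.

48.1°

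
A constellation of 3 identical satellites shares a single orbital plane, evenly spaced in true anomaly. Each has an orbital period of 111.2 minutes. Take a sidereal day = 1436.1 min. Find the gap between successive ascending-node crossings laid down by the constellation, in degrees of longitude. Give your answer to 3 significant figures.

9.29°

T = 111.2 min = 6672.0 s.
Single-satellite node shift = (6672.0/86166) × 360° = 27.88°.
With 3 satellites evenly phased, successive equator crossings are 27.88/3 = 9.292° apart.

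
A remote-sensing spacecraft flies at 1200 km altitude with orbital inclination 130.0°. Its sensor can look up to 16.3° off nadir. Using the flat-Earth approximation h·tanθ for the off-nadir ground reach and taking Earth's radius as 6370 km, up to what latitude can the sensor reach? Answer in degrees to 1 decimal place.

Retrograde orbit: the ground track reaches ±(180° − i) = ±(180 − 130.0) = ±50.0°.
Sensor half-swath on the ground ≈ 1200·tan(16.3°) = 351 km = 3.16° of latitude.
Maximum observable latitude ≈ 50.0 + 3.16 = 53.2°.

53.2°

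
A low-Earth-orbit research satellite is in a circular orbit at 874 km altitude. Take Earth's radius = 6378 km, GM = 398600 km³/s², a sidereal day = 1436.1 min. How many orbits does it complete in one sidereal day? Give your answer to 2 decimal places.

Semi-major axis a = 6378 + 874 = 7252 km. Period T = 2π√(a³/μ) = 2π√(7252³/398600) = 6146.1 s = 102.43 min.
Orbits per sidereal day = 86166 / 6146.1 = 14.020.

14.02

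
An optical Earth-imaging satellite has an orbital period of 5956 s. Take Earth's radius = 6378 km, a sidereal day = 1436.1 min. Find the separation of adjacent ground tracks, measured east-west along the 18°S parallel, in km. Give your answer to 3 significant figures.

Node shift per orbit = (5956.0/86166) × 360° = 24.88°.
Equatorial spacing = 24.88 × 111.3 km/° = 2770 km.
At 18° latitude, spacing = 2770 × cos(18°) = 2634 km.

2630 km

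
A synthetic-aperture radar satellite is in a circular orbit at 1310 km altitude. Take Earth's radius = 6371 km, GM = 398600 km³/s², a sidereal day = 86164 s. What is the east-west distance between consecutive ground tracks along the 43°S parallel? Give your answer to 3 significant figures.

2280 km

Semi-major axis a = 6371 + 1310 = 7681 km. Period T = 2π√(a³/μ) = 2π√(7681³/398600) = 6699.4 s = 111.66 min.
Node shift per orbit = (6699.4/86164) × 360° = 27.99°.
Equatorial spacing = 27.99 × 111.2 km/° = 3112 km.
At 43° latitude, spacing = 3112 × cos(43°) = 2276 km.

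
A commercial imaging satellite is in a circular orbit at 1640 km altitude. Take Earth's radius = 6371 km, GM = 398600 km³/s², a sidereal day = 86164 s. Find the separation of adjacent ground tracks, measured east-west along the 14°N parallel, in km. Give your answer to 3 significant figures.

3220 km

Semi-major axis a = 6371 + 1640 = 8011 km. Period T = 2π√(a³/μ) = 2π√(8011³/398600) = 7135.8 s = 118.93 min.
Node shift per orbit = (7135.8/86164) × 360° = 29.81°.
Equatorial spacing = 29.81 × 111.2 km/° = 3315 km.
At 14° latitude, spacing = 3315 × cos(14°) = 3217 km.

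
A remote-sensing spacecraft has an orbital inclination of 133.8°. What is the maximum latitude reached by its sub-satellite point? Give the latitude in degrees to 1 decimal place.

46.2°

Retrograde orbit: the ground track reaches ±(180° − i) = ±(180 − 133.8) = ±46.2°.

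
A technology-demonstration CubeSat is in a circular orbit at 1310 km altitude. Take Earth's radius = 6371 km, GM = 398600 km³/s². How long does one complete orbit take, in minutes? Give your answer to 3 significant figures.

Semi-major axis a = 6371 + 1310 = 7681 km. Period T = 2π√(a³/μ) = 2π√(7681³/398600) = 6699.4 s = 111.66 min.

112 min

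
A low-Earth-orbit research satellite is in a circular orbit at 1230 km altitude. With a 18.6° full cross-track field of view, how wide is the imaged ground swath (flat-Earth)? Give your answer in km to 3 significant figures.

Half-angle = 18.6°/2 = 9.3°.
Swath width ≈ 2h·tan(θ/2) = 2 × 1230 × tan(9.3°) = 402.8 km.

403 km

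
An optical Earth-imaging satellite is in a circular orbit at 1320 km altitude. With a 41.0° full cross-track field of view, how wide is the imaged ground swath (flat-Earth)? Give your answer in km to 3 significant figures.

Half-angle = 41.0°/2 = 20.5°.
Swath width ≈ 2h·tan(θ/2) = 2 × 1320 × tan(20.5°) = 987.1 km.

987 km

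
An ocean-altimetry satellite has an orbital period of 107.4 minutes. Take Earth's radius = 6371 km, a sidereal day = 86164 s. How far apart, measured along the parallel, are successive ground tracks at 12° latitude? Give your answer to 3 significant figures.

2930 km

T = 107.4 min = 6444.0 s.
Node shift per orbit = (6444.0/86164) × 360° = 26.92°.
Equatorial spacing = 26.92 × 111.2 km/° = 2994 km.
At 12° latitude, spacing = 2994 × cos(12°) = 2928 km.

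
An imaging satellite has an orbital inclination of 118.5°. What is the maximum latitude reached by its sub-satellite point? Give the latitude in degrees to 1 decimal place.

61.5°

Retrograde orbit: the ground track reaches ±(180° − i) = ±(180 − 118.5) = ±61.5°.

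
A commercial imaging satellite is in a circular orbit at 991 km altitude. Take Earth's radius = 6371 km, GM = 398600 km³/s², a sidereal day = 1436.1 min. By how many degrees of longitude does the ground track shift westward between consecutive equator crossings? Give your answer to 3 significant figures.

26.3°

Semi-major axis a = 6371 + 991 = 7362 km. Period T = 2π√(a³/μ) = 2π√(7362³/398600) = 6286.4 s = 104.77 min.
During one orbit Earth rotates (6286.4 / 86166) × 360° = 26.26°.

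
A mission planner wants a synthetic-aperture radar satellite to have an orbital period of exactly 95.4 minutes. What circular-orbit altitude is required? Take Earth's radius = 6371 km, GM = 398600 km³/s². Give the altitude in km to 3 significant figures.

545 km

T = 95.4 min = 5724.0 s.
From T = 2π√(a³/μ): a = (μ T²/4π²)^(1/3) = (398600 × 5724.0² / 4π²)^(1/3) = 6916 km.
Altitude h = a − R = 6916 − 6371 = 545 km.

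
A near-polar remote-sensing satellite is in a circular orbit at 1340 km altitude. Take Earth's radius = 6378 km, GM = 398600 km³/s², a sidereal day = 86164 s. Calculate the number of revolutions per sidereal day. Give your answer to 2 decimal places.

Semi-major axis a = 6378 + 1340 = 7718 km. Period T = 2π√(a³/μ) = 2π√(7718³/398600) = 6747.9 s = 112.46 min.
Orbits per sidereal day = 86164 / 6747.9 = 12.769.

12.77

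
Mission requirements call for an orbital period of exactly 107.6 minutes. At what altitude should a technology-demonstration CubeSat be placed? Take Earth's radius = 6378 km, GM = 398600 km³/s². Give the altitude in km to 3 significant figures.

1120 km

T = 107.6 min = 6456.0 s.
From T = 2π√(a³/μ): a = (μ T²/4π²)^(1/3) = (398600 × 6456.0² / 4π²)^(1/3) = 7494 km.
Altitude h = a − R = 7494 − 6378 = 1116 km.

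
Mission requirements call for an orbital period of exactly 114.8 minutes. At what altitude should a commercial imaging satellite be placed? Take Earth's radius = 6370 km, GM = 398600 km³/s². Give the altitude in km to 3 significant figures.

T = 114.8 min = 6888.0 s.
From T = 2π√(a³/μ): a = (μ T²/4π²)^(1/3) = (398600 × 6888.0² / 4π²)^(1/3) = 7824 km.
Altitude h = a − R = 7824 − 6370 = 1454 km.

1450 km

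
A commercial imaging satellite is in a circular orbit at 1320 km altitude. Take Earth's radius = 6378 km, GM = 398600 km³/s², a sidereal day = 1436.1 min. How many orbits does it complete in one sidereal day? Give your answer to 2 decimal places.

Semi-major axis a = 6378 + 1320 = 7698 km. Period T = 2π√(a³/μ) = 2π√(7698³/398600) = 6721.7 s = 112.03 min.
Orbits per sidereal day = 86166 / 6721.7 = 12.819.

12.82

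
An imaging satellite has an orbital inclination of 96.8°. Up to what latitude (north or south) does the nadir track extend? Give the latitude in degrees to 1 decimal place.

83.2°

Retrograde orbit: the ground track reaches ±(180° − i) = ±(180 − 96.8) = ±83.2°.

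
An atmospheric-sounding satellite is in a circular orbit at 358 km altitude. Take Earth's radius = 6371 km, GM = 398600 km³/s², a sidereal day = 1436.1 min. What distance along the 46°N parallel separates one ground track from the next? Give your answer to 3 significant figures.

Semi-major axis a = 6371 + 358 = 6729 km. Period T = 2π√(a³/μ) = 2π√(6729³/398600) = 5493.3 s = 91.56 min.
Node shift per orbit = (5493.3/86166) × 360° = 22.95°.
Equatorial spacing = 22.95 × 111.2 km/° = 2552 km.
At 46° latitude, spacing = 2552 × cos(46°) = 1773 km.

1770 km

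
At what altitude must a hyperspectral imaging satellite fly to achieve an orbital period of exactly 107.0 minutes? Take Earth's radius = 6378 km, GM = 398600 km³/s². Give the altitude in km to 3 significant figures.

T = 107.0 min = 6420.0 s.
From T = 2π√(a³/μ): a = (μ T²/4π²)^(1/3) = (398600 × 6420.0² / 4π²)^(1/3) = 7466 km.
Altitude h = a − R = 7466 − 6378 = 1088 km.

1090 km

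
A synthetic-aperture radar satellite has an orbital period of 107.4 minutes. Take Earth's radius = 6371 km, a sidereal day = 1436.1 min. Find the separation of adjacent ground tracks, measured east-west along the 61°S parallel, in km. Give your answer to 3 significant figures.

1450 km

T = 107.4 min = 6444.0 s.
Node shift per orbit = (6444.0/86166) × 360° = 26.92°.
Equatorial spacing = 26.92 × 111.2 km/° = 2994 km.
At 61° latitude, spacing = 2994 × cos(61°) = 1451 km.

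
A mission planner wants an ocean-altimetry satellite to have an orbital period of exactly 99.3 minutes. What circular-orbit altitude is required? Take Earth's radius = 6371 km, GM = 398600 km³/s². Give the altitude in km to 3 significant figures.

732 km

T = 99.3 min = 5958.0 s.
From T = 2π√(a³/μ): a = (μ T²/4π²)^(1/3) = (398600 × 5958.0² / 4π²)^(1/3) = 7103 km.
Altitude h = a − R = 7103 − 6371 = 732 km.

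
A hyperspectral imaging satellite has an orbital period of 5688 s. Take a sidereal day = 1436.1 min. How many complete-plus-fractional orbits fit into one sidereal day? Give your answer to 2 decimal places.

Orbits per sidereal day = 86166 / 5688.0 = 15.149.

15.15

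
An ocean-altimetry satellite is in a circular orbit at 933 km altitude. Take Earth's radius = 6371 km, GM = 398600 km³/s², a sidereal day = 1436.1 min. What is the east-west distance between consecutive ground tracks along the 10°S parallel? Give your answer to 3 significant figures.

2840 km

Semi-major axis a = 6371 + 933 = 7304 km. Period T = 2π√(a³/μ) = 2π√(7304³/398600) = 6212.3 s = 103.54 min.
Node shift per orbit = (6212.3/86166) × 360° = 25.95°.
Equatorial spacing = 25.95 × 111.2 km/° = 2886 km.
At 10° latitude, spacing = 2886 × cos(10°) = 2842 km.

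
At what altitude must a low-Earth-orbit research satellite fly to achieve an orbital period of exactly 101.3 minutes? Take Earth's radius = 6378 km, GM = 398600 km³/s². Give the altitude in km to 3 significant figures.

820 km

T = 101.3 min = 6078.0 s.
From T = 2π√(a³/μ): a = (μ T²/4π²)^(1/3) = (398600 × 6078.0² / 4π²)^(1/3) = 7198 km.
Altitude h = a − R = 7198 − 6378 = 820 km.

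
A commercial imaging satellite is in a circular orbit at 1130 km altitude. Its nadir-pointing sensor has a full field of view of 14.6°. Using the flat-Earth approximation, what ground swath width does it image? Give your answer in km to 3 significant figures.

Half-angle = 14.6°/2 = 7.3°.
Swath width ≈ 2h·tan(θ/2) = 2 × 1130 × tan(7.3°) = 289.5 km.

290 km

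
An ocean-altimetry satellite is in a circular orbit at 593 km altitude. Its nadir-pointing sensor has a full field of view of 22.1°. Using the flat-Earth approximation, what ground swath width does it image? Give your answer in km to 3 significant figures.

Half-angle = 22.1°/2 = 11.05°.
Swath width ≈ 2h·tan(θ/2) = 2 × 593 × tan(11.05°) = 231.6 km.

232 km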